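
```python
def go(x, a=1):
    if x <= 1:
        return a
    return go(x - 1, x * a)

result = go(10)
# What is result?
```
Call trace:
go(x=10, a=1)
  go(x=9, a=10)
    go(x=8, a=90)
      go(x=7, a=720)
        go(x=6, a=5040)
          go(x=5, a=30240)
            go(x=4, a=151200)
              go(x=3, a=604800)
                go(x=2, a=1814400)
                  go(x=1, a=3628800)
                  -> return 3628800
                -> return 3628800
              -> return 3628800
            -> return 3628800
          -> return 3628800
        -> return 3628800
      -> return 3628800
    -> return 3628800
  -> return 3628800
-> return 3628800

Final answer: 3628800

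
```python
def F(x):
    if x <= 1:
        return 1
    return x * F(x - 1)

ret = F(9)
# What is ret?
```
Call trace:
F(x=9)
  F(x=8)
    F(x=7)
      F(x=6)
        F(x=5)
          F(x=4)
            F(x=3)
              F(x=2)
                F(x=1)
                -> return 1
              -> return 2
            -> return 6
          -> return 24
        -> return 120
      -> return 720
    -> return 5040
  -> return 40320
-> return 362880

Final answer: 362880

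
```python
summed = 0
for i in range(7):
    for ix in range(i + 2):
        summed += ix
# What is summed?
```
Trace:
  summed=0
  summed=0, i=0, ix=0
  summed=1, i=0, ix=1
  summed=1, i=1, ix=0
  summed=2, i=1, ix=1
  summed=4, i=1, ix=2
  summed=4, i=2, ix=0
  summed=5, i=2, ix=1
  summed=7, i=2, ix=2
  summed=10, i=2, ix=3
  summed=10, i=3, ix=0
  summed=11, i=3, ix=1
  summed=13, i=3, ix=2
  summed=16, i=3, ix=3
  summed=20, i=3, ix=4
  summed=20, i=4, ix=0
  summed=21, i=4, ix=1
  summed=23, i=4, ix=2
  summed=26, i=4, ix=3
  summed=30, i=4, ix=4
  summed=35, i=4, ix=5
  summed=35, i=5, ix=0
  summed=36, i=5, ix=1
  summed=38, i=5, ix=2
  summed=41, i=5, ix=3
  summed=45, i=5, ix=4
  summed=50, i=5, ix=5
  summed=56, i=5, ix=6
  summed=56, i=6, ix=0
  summed=57, i=6, ix=1
  summed=59, i=6, ix=2
  summed=62, i=6, ix=3
  summed=66, i=6, ix=4
  summed=71, i=6, ix=5
  summed=77, i=6, ix=6
  summed=84, i=6, ix=7

Final answer: 84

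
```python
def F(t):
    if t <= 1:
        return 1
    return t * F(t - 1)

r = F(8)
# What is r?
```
Call trace:
F(t=8)
  F(t=7)
    F(t=6)
      F(t=5)
        F(t=4)
          F(t=3)
            F(t=2)
              F(t=1)
              -> return 1
            -> return 2
          -> return 6
        -> return 24
      -> return 120
    -> return 720
  -> return 5040
-> return 40320

Final answer: 40320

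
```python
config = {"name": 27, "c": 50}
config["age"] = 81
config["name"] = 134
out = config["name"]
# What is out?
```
Trace:
  config={'name': 27, 'c': 50}
  config={'name': 27, 'c': 50, 'age': 81}
  config={'name': 134, 'c': 50, 'age': 81}
  config={'name': 134, 'c': 50, 'age': 81}, out=134

Final answer: 134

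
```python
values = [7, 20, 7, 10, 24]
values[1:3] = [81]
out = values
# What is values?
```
Trace:
  values=[7, 20, 7, 10, 24]
  values=[7, 81, 10, 24]
  values=[7, 81, 10, 24], out=[7, 81, 10, 24]

Final answer: [7, 81, 10, 24]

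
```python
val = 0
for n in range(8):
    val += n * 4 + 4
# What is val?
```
Trace:
  val=0
  val=4, n=0
  val=12, n=1
  val=24, n=2
  val=40, n=3
  val=60, n=4
  val=84, n=5
  val=112, n=6
  val=144, n=7

Final answer: 144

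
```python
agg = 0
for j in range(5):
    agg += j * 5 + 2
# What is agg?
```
Trace:
  agg=0
  agg=2, j=0
  agg=9, j=1
  agg=21, j=2
  agg=38, j=3
  agg=60, j=4

Final answer: 60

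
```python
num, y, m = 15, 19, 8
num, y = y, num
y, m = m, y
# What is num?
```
Trace:
  num=15, y=19, m=8
  num=19, y=15, m=8
  num=19, y=8, m=15

Final answer: 19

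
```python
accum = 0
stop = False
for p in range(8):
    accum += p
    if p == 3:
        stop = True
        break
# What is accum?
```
Trace:
  accum=0
  accum=0, stop=False
  accum=0, stop=False, p=0
  accum=1, stop=False, p=1
  accum=3, stop=False, p=2
  accum=6, stop=True, p=3

Final answer: 6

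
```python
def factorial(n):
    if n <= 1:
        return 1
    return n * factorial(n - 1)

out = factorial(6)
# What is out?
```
Call trace:
factorial(n=6)
  factorial(n=5)
    factorial(n=4)
      factorial(n=3)
        factorial(n=2)
          factorial(n=1)
          -> return 1
        -> return 2
      -> return 6
    -> return 24
  -> return 120
-> return 720

Final answer: 720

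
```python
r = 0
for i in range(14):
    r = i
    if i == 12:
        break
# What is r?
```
Trace:
  r=0
  r=0, i=0
  r=1, i=1
  r=2, i=2
  r=3, i=3
  r=4, i=4
  r=5, i=5
  r=6, i=6
  r=7, i=7
  r=8, i=8
  r=9, i=9
  r=10, i=10
  r=11, i=11
  r=12, i=12

Final answer: 12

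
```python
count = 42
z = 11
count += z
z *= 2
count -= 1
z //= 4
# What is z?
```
Trace:
  count=42
  count=42, z=11
  count=53, z=11
  count=53, z=22
  count=52, z=22
  count=52, z=5

Final answer: 5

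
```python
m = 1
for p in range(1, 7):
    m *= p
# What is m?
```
Trace:
  m=1
  m=1, p=1
  m=2, p=2
  m=6, p=3
  m=24, p=4
  m=120, p=5
  m=720, p=6

Final answer: 720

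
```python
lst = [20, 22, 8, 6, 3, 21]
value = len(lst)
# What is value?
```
Trace:
  lst=[20, 22, 8, 6, 3, 21]
  lst=[20, 22, 8, 6, 3, 21], value=6

Final answer: 6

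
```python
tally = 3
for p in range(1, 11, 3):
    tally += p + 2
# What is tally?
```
Trace:
  tally=3
  tally=6, p=1
  tally=12, p=4
  tally=21, p=7
  tally=33, p=10

Final answer: 33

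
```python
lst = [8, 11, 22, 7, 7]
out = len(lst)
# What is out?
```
Trace:
  lst=[8, 11, 22, 7, 7]
  lst=[8, 11, 22, 7, 7], out=5

Final answer: 5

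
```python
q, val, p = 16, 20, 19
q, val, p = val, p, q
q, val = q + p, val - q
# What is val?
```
Trace:
  q=16, val=20, p=19
  q=20, val=19, p=16
  q=36, val=-1, p=16

Final answer: -1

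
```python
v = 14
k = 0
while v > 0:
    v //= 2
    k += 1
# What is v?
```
Trace:
  v=14
  v=14, k=0
  v=7, k=1
  v=3, k=2
  v=1, k=3
  v=0, k=4

Final answer: 0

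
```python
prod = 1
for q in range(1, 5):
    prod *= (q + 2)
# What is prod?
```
Trace:
  prod=1
  prod=3, q=1
  prod=12, q=2
  prod=60, q=3
  prod=360, q=4

Final answer: 360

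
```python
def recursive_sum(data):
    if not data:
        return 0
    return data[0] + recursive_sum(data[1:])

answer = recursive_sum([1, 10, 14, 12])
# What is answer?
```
Call trace:
recursive_sum(data=[1, 10, 14, 12])
  recursive_sum(data=[10, 14, 12])
    recursive_sum(data=[14, 12])
      recursive_sum(data=[12])
        recursive_sum(data=[])
        -> return 0
      -> return 12
    -> return 26
  -> return 36
-> return 37

Final answer: 37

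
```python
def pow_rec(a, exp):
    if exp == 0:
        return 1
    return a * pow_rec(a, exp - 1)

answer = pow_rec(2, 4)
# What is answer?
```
Call trace:
pow_rec(a=2, exp=4)
  pow_rec(a=2, exp=3)
    pow_rec(a=2, exp=2)
      pow_rec(a=2, exp=1)
        pow_rec(a=2, exp=0)
        -> return 1
      -> return 2
    -> return 4
  -> return 8
-> return 16

Final answer: 16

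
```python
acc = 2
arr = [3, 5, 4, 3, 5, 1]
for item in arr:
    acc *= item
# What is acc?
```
Trace:
  acc=2
  acc=6, item=3
  acc=30, item=5
  acc=120, item=4
  acc=360, item=3
  acc=1800, item=5
  acc=1800, item=1

Final answer: 1800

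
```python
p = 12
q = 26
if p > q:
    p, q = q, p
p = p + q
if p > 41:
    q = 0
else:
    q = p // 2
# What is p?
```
Trace:
  p=12
  p=12, q=26
  p=12, q=26
  p=38, q=26
  p=38, q=19

Final answer: 38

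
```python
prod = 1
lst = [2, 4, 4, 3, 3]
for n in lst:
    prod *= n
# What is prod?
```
Trace:
  prod=1
  prod=2, n=2
  prod=8, n=4
  prod=32, n=4
  prod=96, n=3
  prod=288, n=3

Final answer: 288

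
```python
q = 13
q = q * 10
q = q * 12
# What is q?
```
Trace:
  q=13
  q=130
  q=1560

Final answer: 1560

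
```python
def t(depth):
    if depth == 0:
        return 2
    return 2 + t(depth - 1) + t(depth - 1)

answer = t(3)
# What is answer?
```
Call trace (a repeated sub-call is expanded the first time; later identical calls just restate its return value):
t(depth=3)
  t(depth=2)
    t(depth=1)
      t(depth=0)
      -> return 2
      t(depth=0)
      -> return 2
    -> return 6
    t(depth=1) -> return 6  (same call as traced above)
  -> return 14
  t(depth=2) -> return 14  (same call as traced above)
-> return 30

Final answer: 30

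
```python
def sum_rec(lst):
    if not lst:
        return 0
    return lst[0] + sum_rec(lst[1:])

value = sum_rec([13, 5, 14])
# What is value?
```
Call trace:
sum_rec(lst=[13, 5, 14])
  sum_rec(lst=[5, 14])
    sum_rec(lst=[14])
      sum_rec(lst=[])
      -> return 0
    -> return 14
  -> return 19
-> return 32

Final answer: 32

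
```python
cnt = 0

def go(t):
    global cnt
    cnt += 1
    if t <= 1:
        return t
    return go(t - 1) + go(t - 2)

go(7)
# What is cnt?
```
Call trace (a repeated sub-call is expanded the first time; later identical calls just restate its return value):
go(t=7)
  go(t=6)
    go(t=5)
      go(t=4)
        go(t=3)
          go(t=2)
            go(t=1)
            -> return 1
            go(t=0)
            -> return 0
          -> return 1
          go(t=1)
          -> return 1
        -> return 2
        go(t=2) -> return 1  (same call as traced above)
      -> return 3
      go(t=3) -> return 2  (same call as traced above)
    -> return 5
    go(t=4) -> return 3  (same call as traced above)
  -> return 8
  go(t=5) -> return 5  (same call as traced above)
-> return 13

cnt is incremented once per call, so count the calls in each subtree. Let C(t) = number of calls made by go(t).
C(0) = C(1) = 1 (base case, no recursion); C(t) = 1 + C(t - 1) + C(t - 2) otherwise.
C(2) = 1 + C(1) + C(0) = 1 + 1 + 1 = 3
C(3) = 1 + C(2) + C(1) = 1 + 3 + 1 = 5
C(4) = 1 + C(3) + C(2) = 1 + 5 + 3 = 9
C(5) = 1 + C(4) + C(3) = 1 + 9 + 5 = 15
C(6) = 1 + C(5) + C(4) = 1 + 15 + 9 = 25
C(7) = 1 + C(6) + C(5) = 1 + 25 + 15 = 41
cnt = C(7) = 41

Final answer: 41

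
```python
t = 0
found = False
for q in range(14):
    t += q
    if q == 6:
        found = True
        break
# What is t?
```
Trace:
  t=0
  t=0, found=False
  t=0, found=False, q=0
  t=1, found=False, q=1
  t=3, found=False, q=2
  t=6, found=False, q=3
  t=10, found=False, q=4
  t=15, found=False, q=5
  t=21, found=True, q=6

Final answer: 21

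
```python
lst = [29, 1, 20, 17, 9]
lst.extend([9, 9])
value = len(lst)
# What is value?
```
Trace:
  lst=[29, 1, 20, 17, 9]
  lst=[29, 1, 20, 17, 9, 9, 9]
  lst=[29, 1, 20, 17, 9, 9, 9], value=7

Final answer: 7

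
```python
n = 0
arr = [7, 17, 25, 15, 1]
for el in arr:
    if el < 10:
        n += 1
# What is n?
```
Trace:
  n=0
  n=1, el=7
  n=1, el=17
  n=1, el=25
  n=1, el=15
  n=2, el=1

Final answer: 2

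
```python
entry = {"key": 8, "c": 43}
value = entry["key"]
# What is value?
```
Trace:
  entry={'key': 8, 'c': 43}
  entry={'key': 8, 'c': 43}, value=8

Final answer: 8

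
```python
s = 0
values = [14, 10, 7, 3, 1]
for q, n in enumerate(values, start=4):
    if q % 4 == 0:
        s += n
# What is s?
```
Trace:
  s=0
  s=14, q=4, n=14
  s=14, q=5, n=10
  s=14, q=6, n=7
  s=14, q=7, n=3
  s=15, q=8, n=1

Final answer: 15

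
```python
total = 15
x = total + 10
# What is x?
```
Trace:
  total=15
  total=15, x=25

Final answer: 25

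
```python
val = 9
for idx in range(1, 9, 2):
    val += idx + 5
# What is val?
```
Trace:
  val=9
  val=15, idx=1
  val=23, idx=3
  val=33, idx=5
  val=45, idx=7

Final answer: 45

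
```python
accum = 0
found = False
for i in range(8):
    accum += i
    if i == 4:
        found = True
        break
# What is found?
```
Trace:
  accum=0
  accum=0, found=False
  accum=0, found=False, i=0
  accum=1, found=False, i=1
  accum=3, found=False, i=2
  accum=6, found=False, i=3
  accum=10, found=True, i=4

Final answer: True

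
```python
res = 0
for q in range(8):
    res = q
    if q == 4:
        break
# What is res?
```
Trace:
  res=0
  res=0, q=0
  res=1, q=1
  res=2, q=2
  res=3, q=3
  res=4, q=4

Final answer: 4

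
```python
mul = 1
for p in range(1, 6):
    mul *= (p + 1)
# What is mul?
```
Trace:
  mul=1
  mul=2, p=1
  mul=6, p=2
  mul=24, p=3
  mul=120, p=4
  mul=720, p=5

Final answer: 720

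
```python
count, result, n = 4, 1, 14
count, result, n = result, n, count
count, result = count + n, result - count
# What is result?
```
Trace:
  count=4, result=1, n=14
  count=1, result=14, n=4
  count=5, result=13, n=4

Final answer: 13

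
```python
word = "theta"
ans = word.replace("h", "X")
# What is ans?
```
Trace:
  word='theta'
  word='theta', ans='tXeta'

Final answer: 'tXeta'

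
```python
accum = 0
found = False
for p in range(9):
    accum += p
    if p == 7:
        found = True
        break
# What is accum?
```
Trace:
  accum=0
  accum=0, found=False
  accum=0, found=False, p=0
  accum=1, found=False, p=1
  accum=3, found=False, p=2
  accum=6, found=False, p=3
  accum=10, found=False, p=4
  accum=15, found=False, p=5
  accum=21, found=False, p=6
  accum=28, found=True, p=7

Final answer: 28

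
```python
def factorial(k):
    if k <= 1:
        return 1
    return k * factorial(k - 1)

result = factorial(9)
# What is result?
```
Call trace:
factorial(k=9)
  factorial(k=8)
    factorial(k=7)
      factorial(k=6)
        factorial(k=5)
          factorial(k=4)
            factorial(k=3)
              factorial(k=2)
                factorial(k=1)
                -> return 1
              -> return 2
            -> return 6
          -> return 24
        -> return 120
      -> return 720
    -> return 5040
  -> return 40320
-> return 362880

Final answer: 362880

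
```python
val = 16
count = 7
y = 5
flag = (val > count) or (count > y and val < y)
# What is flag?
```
Trace:
  val=16
  val=16, count=7
  val=16, count=7, y=5
  val=16, count=7, y=5, flag=True

Final answer: True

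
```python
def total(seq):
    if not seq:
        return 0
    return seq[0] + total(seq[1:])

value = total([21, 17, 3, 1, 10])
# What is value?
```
Call trace:
total(seq=[21, 17, 3, 1, 10])
  total(seq=[17, 3, 1, 10])
    total(seq=[3, 1, 10])
      total(seq=[1, 10])
        total(seq=[10])
          total(seq=[])
          -> return 0
        -> return 10
      -> return 11
    -> return 14
  -> return 31
-> return 52

Final answer: 52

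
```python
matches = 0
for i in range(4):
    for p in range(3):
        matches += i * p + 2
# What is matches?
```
Trace:
  matches=0
  matches=2, i=0, p=0
  matches=4, i=0, p=1
  matches=6, i=0, p=2
  matches=8, i=1, p=0
  matches=11, i=1, p=1
  matches=15, i=1, p=2
  matches=17, i=2, p=0
  matches=21, i=2, p=1
  matches=27, i=2, p=2
  matches=29, i=3, p=0
  matches=34, i=3, p=1
  matches=42, i=3, p=2

Final answer: 42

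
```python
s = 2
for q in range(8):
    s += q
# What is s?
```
Trace:
  s=2
  s=2, q=0
  s=3, q=1
  s=5, q=2
  s=8, q=3
  s=12, q=4
  s=17, q=5
  s=23, q=6
  s=30, q=7

Final answer: 30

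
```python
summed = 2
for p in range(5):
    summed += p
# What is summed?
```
Trace:
  summed=2
  summed=2, p=0
  summed=3, p=1
  summed=5, p=2
  summed=8, p=3
  summed=12, p=4

Final answer: 12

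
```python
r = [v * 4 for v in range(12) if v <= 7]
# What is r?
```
Trace:
  v=0
  v=1
  v=2
  v=3
  v=4
  v=5
  v=6
  v=7
  v=8
  v=9
  v=10
  v=11
  r=[0, 4, 8, 12, 16, 20, 24, 28]

Final answer: [0, 4, 8, 12, 16, 20, 24, 28]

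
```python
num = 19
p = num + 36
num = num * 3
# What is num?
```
Trace:
  num=19
  num=19, p=55
  num=57, p=55

Final answer: 57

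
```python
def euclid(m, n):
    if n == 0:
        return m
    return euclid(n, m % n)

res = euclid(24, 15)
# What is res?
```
Call trace:
euclid(m=24, n=15)
  euclid(m=15, n=9)
    euclid(m=9, n=6)
      euclid(m=6, n=3)
        euclid(m=3, n=0)
        -> return 3
      -> return 3
    -> return 3
  -> return 3
-> return 3

Final answer: 3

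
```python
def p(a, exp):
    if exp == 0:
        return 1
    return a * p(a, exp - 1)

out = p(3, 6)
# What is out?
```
Call trace:
p(a=3, exp=6)
  p(a=3, exp=5)
    p(a=3, exp=4)
      p(a=3, exp=3)
        p(a=3, exp=2)
          p(a=3, exp=1)
            p(a=3, exp=0)
            -> return 1
          -> return 3
        -> return 9
      -> return 27
    -> return 81
  -> return 243
-> return 729

Final answer: 729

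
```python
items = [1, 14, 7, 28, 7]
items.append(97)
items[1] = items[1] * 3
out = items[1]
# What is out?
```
Trace:
  items=[1, 14, 7, 28, 7]
  items=[1, 14, 7, 28, 7, 97]
  items=[1, 42, 7, 28, 7, 97]
  items=[1, 42, 7, 28, 7, 97], out=42

Final answer: 42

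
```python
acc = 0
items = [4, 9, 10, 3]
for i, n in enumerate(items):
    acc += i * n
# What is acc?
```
Trace:
  acc=0
  acc=0, i=0, n=4
  acc=9, i=1, n=9
  acc=29, i=2, n=10
  acc=38, i=3, n=3

Final answer: 38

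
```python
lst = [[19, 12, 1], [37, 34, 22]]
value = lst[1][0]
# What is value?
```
Trace:
  lst=[[19, 12, 1], [37, 34, 22]]
  lst=[[19, 12, 1], [37, 34, 22]], value=37

Final answer: 37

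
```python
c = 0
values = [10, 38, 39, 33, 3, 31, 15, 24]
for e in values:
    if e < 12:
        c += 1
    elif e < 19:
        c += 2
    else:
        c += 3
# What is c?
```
Trace:
  c=0
  c=1, e=10
  c=4, e=38
  c=7, e=39
  c=10, e=33
  c=11, e=3
  c=14, e=31
  c=16, e=15
  c=19, e=24

Final answer: 19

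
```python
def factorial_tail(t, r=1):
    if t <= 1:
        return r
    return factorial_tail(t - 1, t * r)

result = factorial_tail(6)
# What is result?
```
Call trace:
factorial_tail(t=6, r=1)
  factorial_tail(t=5, r=6)
    factorial_tail(t=4, r=30)
      factorial_tail(t=3, r=120)
        factorial_tail(t=2, r=360)
          factorial_tail(t=1, r=720)
          -> return 720
        -> return 720
      -> return 720
    -> return 720
  -> return 720
-> return 720

Final answer: 720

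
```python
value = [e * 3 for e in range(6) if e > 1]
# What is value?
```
Trace:
  e=0
  e=1
  e=2
  e=3
  e=4
  e=5
  value=[6, 9, 12, 15]

Final answer: [6, 9, 12, 15]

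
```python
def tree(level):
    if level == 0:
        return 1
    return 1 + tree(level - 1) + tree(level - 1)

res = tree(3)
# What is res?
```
Call trace (a repeated sub-call is expanded the first time; later identical calls just restate its return value):
tree(level=3)
  tree(level=2)
    tree(level=1)
      tree(level=0)
      -> return 1
      tree(level=0)
      -> return 1
    -> return 3
    tree(level=1) -> return 3  (same call as traced above)
  -> return 7
  tree(level=2) -> return 7  (same call as traced above)
-> return 15

Final answer: 15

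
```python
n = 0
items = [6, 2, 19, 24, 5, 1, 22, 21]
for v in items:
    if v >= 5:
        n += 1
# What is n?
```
Trace:
  n=0
  n=1, v=6
  n=1, v=2
  n=2, v=19
  n=3, v=24
  n=4, v=5
  n=4, v=1
  n=5, v=22
  n=6, v=21

Final answer: 6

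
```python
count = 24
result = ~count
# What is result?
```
Trace:
  count=24
  count=24, result=-25

Final answer: -25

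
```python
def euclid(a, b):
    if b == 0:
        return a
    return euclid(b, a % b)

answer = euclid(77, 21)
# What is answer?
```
Call trace:
euclid(a=77, b=21)
  euclid(a=21, b=14)
    euclid(a=14, b=7)
      euclid(a=7, b=0)
      -> return 7
    -> return 7
  -> return 7
-> return 7

Final answer: 7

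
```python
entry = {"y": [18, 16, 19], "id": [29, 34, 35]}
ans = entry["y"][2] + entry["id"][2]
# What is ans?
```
Trace:
  entry={'y': [18, 16, 19], 'id': [29, 34, 35]}
  entry={'y': [18, 16, 19], 'id': [29, 34, 35]}, ans=54

Final answer: 54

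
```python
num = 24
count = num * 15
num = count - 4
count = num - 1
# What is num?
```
Trace:
  num=24
  num=24, count=360
  num=356, count=360
  num=356, count=355

Final answer: 356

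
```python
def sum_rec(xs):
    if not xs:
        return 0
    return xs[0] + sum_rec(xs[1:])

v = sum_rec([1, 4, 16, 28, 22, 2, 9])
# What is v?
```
Call trace:
sum_rec(xs=[1, 4, 16, 28, 22, 2, 9])
  sum_rec(xs=[4, 16, 28, 22, 2, 9])
    sum_rec(xs=[16, 28, 22, 2, 9])
      sum_rec(xs=[28, 22, 2, 9])
        sum_rec(xs=[22, 2, 9])
          sum_rec(xs=[2, 9])
            sum_rec(xs=[9])
              sum_rec(xs=[])
              -> return 0
            -> return 9
          -> return 11
        -> return 33
      -> return 61
    -> return 77
  -> return 81
-> return 82

Final answer: 82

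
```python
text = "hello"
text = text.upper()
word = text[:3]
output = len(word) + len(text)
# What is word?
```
Trace:
  text='hello'
  text='HELLO'
  text='HELLO', word='HEL'
  text='HELLO', word='HEL', output=8

Final answer: 'HEL'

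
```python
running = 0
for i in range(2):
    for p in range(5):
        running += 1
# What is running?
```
Trace:
  running=0
  running=1, i=0, p=0
  running=2, i=0, p=1
  running=3, i=0, p=2
  running=4, i=0, p=3
  running=5, i=0, p=4
  running=6, i=1, p=0
  running=7, i=1, p=1
  running=8, i=1, p=2
  running=9, i=1, p=3
  running=10, i=1, p=4

Final answer: 10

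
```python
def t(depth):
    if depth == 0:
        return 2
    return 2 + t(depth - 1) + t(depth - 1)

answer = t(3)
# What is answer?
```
Call trace (a repeated sub-call is expanded the first time; later identical calls just restate its return value):
t(depth=3)
  t(depth=2)
    t(depth=1)
      t(depth=0)
      -> return 2
      t(depth=0)
      -> return 2
    -> return 6
    t(depth=1) -> return 6  (same call as traced above)
  -> return 14
  t(depth=2) -> return 14  (same call as traced above)
-> return 30

Final answer: 30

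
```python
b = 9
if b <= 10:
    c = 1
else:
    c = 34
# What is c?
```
Trace:
  b=9
  b=9, c=1

Final answer: 1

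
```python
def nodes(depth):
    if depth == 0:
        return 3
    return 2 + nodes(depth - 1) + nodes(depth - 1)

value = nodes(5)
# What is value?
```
Call trace (a repeated sub-call is expanded the first time; later identical calls just restate its return value):
nodes(depth=5)
  nodes(depth=4)
    nodes(depth=3)
      nodes(depth=2)
        nodes(depth=1)
          nodes(depth=0)
          -> return 3
          nodes(depth=0)
          -> return 3
        -> return 8
        nodes(depth=1) -> return 8  (same call as traced above)
      -> return 18
      nodes(depth=2) -> return 18  (same call as traced above)
    -> return 38
    nodes(depth=3) -> return 38  (same call as traced above)
  -> return 78
  nodes(depth=4) -> return 78  (same call as traced above)
-> return 158

Final answer: 158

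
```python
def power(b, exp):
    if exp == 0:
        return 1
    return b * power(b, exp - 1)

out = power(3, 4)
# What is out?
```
Call trace:
power(b=3, exp=4)
  power(b=3, exp=3)
    power(b=3, exp=2)
      power(b=3, exp=1)
        power(b=3, exp=0)
        -> return 1
      -> return 3
    -> return 9
  -> return 27
-> return 81

Final answer: 81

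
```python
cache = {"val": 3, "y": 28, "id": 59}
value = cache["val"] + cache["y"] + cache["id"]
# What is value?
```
Trace:
  cache={'val': 3, 'y': 28, 'id': 59}
  cache={'val': 3, 'y': 28, 'id': 59}, value=90

Final answer: 90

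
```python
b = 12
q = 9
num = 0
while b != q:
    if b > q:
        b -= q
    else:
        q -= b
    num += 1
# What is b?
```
Trace:
  b=12
  b=12, q=9
  b=12, q=9, num=0
  b=3, q=9, num=1
  b=3, q=6, num=2
  b=3, q=3, num=3

Final answer: 3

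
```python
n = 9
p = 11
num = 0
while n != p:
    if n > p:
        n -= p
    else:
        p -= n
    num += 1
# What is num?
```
Trace:
  n=9
  n=9, p=11
  n=9, p=11, num=0
  n=9, p=2, num=1
  n=7, p=2, num=2
  n=5, p=2, num=3
  n=3, p=2, num=4
  n=1, p=2, num=5
  n=1, p=1, num=6

Final answer: 6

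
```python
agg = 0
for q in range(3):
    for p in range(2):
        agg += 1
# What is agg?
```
Trace:
  agg=0
  agg=1, q=0, p=0
  agg=2, q=0, p=1
  agg=3, q=1, p=0
  agg=4, q=1, p=1
  agg=5, q=2, p=0
  agg=6, q=2, p=1

Final answer: 6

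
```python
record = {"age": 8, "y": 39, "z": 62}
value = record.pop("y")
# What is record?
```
Trace:
  record={'age': 8, 'y': 39, 'z': 62}
  record={'age': 8, 'z': 62}, value=39

Final answer: {'age': 8, 'z': 62}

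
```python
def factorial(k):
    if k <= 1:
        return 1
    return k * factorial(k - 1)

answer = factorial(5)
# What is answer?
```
Call trace:
factorial(k=5)
  factorial(k=4)
    factorial(k=3)
      factorial(k=2)
        factorial(k=1)
        -> return 1
      -> return 2
    -> return 6
  -> return 24
-> return 120

Final answer: 120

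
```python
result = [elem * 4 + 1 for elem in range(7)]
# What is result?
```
Trace:
  elem=0
  elem=1
  elem=2
  elem=3
  elem=4
  elem=5
  elem=6
  result=[1, 5, 9, 13, 17, 21, 25]

Final answer: [1, 5, 9, 13, 17, 21, 25]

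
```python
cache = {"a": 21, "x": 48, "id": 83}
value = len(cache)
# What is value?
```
Trace:
  cache={'a': 21, 'x': 48, 'id': 83}
  cache={'a': 21, 'x': 48, 'id': 83}, value=3

Final answer: 3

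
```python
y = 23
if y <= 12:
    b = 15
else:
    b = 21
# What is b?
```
Trace:
  y=23
  y=23, b=21

Final answer: 21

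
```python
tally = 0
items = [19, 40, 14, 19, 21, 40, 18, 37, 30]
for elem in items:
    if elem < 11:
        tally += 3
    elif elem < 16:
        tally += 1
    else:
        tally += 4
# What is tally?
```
Trace:
  tally=0
  tally=4, elem=19
  tally=8, elem=40
  tally=9, elem=14
  tally=13, elem=19
  tally=17, elem=21
  tally=21, elem=40
  tally=25, elem=18
  tally=29, elem=37
  tally=33, elem=30

Final answer: 33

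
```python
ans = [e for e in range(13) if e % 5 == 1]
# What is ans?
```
Trace:
  e=0
  e=1
  e=2
  e=3
  e=4
  e=5
  e=6
  e=7
  e=8
  e=9
  e=10
  e=11
  e=12
  ans=[1, 6, 11]

Final answer: [1, 6, 11]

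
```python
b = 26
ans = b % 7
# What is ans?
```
Trace:
  b=26
  b=26, ans=5

Final answer: 5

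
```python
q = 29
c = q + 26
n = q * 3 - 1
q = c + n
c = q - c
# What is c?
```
Trace:
  q=29
  q=29, c=55
  q=29, c=55, n=86
  q=141, c=55, n=86
  q=141, c=86, n=86

Final answer: 86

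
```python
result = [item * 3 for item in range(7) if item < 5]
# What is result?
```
Trace:
  item=0
  item=1
  item=2
  item=3
  item=4
  item=5
  item=6
  result=[0, 3, 6, 9, 12]

Final answer: [0, 3, 6, 9, 12]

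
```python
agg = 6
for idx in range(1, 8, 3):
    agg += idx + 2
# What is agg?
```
Trace:
  agg=6
  agg=9, idx=1
  agg=15, idx=4
  agg=24, idx=7

Final answer: 24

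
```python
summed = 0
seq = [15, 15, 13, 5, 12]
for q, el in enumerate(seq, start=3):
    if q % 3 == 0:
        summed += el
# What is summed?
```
Trace:
  summed=0
  summed=15, q=3, el=15
  summed=15, q=4, el=15
  summed=15, q=5, el=13
  summed=20, q=6, el=5
  summed=20, q=7, el=12

Final answer: 20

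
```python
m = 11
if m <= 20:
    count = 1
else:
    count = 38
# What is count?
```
Trace:
  m=11
  m=11, count=1

Final answer: 1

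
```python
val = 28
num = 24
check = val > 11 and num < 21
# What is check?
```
Trace:
  val=28
  val=28, num=24
  val=28, num=24, check=False

Final answer: False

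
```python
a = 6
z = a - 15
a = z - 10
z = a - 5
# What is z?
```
Trace:
  a=6
  a=6, z=-9
  a=-19, z=-9
  a=-19, z=-24

Final answer: -24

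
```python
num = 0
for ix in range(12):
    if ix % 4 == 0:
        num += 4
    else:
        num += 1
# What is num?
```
Trace:
  num=0
  num=4, ix=0
  num=5, ix=1
  num=6, ix=2
  num=7, ix=3
  num=11, ix=4
  num=12, ix=5
  num=13, ix=6
  num=14, ix=7
  num=18, ix=8
  num=19, ix=9
  num=20, ix=10
  num=21, ix=11

Final answer: 21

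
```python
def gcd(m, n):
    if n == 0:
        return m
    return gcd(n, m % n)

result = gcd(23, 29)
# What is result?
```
Call trace:
gcd(m=23, n=29)
  gcd(m=29, n=23)
    gcd(m=23, n=6)
      gcd(m=6, n=5)
        gcd(m=5, n=1)
          gcd(m=1, n=0)
          -> return 1
        -> return 1
      -> return 1
    -> return 1
  -> return 1
-> return 1

Final answer: 1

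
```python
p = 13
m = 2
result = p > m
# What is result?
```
Trace:
  p=13
  p=13, m=2
  p=13, m=2, result=True

Final answer: True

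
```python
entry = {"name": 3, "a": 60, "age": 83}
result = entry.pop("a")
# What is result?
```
Trace:
  entry={'name': 3, 'a': 60, 'age': 83}
  entry={'name': 3, 'age': 83}, result=60

Final answer: 60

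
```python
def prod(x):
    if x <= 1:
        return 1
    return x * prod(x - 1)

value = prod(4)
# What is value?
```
Call trace:
prod(x=4)
  prod(x=3)
    prod(x=2)
      prod(x=1)
      -> return 1
    -> return 2
  -> return 6
-> return 24

Final answer: 24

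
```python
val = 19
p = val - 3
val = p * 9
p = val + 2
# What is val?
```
Trace:
  val=19
  val=19, p=16
  val=144, p=16
  val=144, p=146

Final answer: 144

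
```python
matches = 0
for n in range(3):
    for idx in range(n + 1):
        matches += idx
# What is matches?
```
Trace:
  matches=0
  matches=0, n=0, idx=0
  matches=0, n=1, idx=0
  matches=1, n=1, idx=1
  matches=1, n=2, idx=0
  matches=2, n=2, idx=1
  matches=4, n=2, idx=2

Final answer: 4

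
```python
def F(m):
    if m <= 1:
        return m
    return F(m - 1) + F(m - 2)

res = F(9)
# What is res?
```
Call trace (a repeated sub-call is expanded the first time; later identical calls just restate its return value):
F(m=9)
  F(m=8)
    F(m=7)
      F(m=6)
        F(m=5)
          F(m=4)
            F(m=3)
              F(m=2)
                F(m=1)
                -> return 1
                F(m=0)
                -> return 0
              -> return 1
              F(m=1)
              -> return 1
            -> return 2
            F(m=2) -> return 1  (same call as traced above)
          -> return 3
          F(m=3) -> return 2  (same call as traced above)
        -> return 5
        F(m=4) -> return 3  (same call as traced above)
      -> return 8
      F(m=5) -> return 5  (same call as traced above)
    -> return 13
    F(m=6) -> return 8  (same call as traced above)
  -> return 21
  F(m=7) -> return 13  (same call as traced above)
-> return 34

Final answer: 34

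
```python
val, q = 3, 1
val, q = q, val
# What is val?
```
Trace:
  val=3, q=1
  val=1, q=3

Final answer: 1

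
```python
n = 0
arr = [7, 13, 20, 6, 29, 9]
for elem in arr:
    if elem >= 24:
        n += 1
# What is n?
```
Trace:
  n=0
  n=0, elem=7
  n=0, elem=13
  n=0, elem=20
  n=0, elem=6
  n=1, elem=29
  n=1, elem=9

Final answer: 1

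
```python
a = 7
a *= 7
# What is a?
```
Trace:
  a=7
  a=49

Final answer: 49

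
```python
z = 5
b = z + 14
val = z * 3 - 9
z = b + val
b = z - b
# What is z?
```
Trace:
  z=5
  z=5, b=19
  z=5, b=19, val=6
  z=25, b=19, val=6
  z=25, b=6, val=6

Final answer: 25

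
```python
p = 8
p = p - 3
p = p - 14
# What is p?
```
Trace:
  p=8
  p=5
  p=-9

Final answer: -9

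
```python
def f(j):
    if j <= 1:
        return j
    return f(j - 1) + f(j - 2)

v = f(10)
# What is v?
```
Call trace (a repeated sub-call is expanded the first time; later identical calls just restate its return value):
f(j=10)
  f(j=9)
    f(j=8)
      f(j=7)
        f(j=6)
          f(j=5)
            f(j=4)
              f(j=3)
                f(j=2)
                  f(j=1)
                  -> return 1
                  f(j=0)
                  -> return 0
                -> return 1
                f(j=1)
                -> return 1
              -> return 2
              f(j=2) -> return 1  (same call as traced above)
            -> return 3
            f(j=3) -> return 2  (same call as traced above)
          -> return 5
          f(j=4) -> return 3  (same call as traced above)
        -> return 8
        f(j=5) -> return 5  (same call as traced above)
      -> return 13
      f(j=6) -> return 8  (same call as traced above)
    -> return 21
    f(j=7) -> return 13  (same call as traced above)
  -> return 34
  f(j=8) -> return 21  (same call as traced above)
-> return 55

Final answer: 55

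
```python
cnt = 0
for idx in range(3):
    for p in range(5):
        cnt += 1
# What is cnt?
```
Trace:
  cnt=0
  cnt=1, idx=0, p=0
  cnt=2, idx=0, p=1
  cnt=3, idx=0, p=2
  cnt=4, idx=0, p=3
  cnt=5, idx=0, p=4
  cnt=6, idx=1, p=0
  cnt=7, idx=1, p=1
  cnt=8, idx=1, p=2
  cnt=9, idx=1, p=3
  cnt=10, idx=1, p=4
  cnt=11, idx=2, p=0
  cnt=12, idx=2, p=1
  cnt=13, idx=2, p=2
  cnt=14, idx=2, p=3
  cnt=15, idx=2, p=4

Final answer: 15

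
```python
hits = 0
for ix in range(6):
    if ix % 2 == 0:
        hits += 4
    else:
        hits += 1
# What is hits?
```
Trace:
  hits=0
  hits=4, ix=0
  hits=5, ix=1
  hits=9, ix=2
  hits=10, ix=3
  hits=14, ix=4
  hits=15, ix=5

Final answer: 15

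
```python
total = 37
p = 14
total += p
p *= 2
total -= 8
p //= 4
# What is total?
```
Trace:
  total=37
  total=37, p=14
  total=51, p=14
  total=51, p=28
  total=43, p=28
  total=43, p=7

Final answer: 43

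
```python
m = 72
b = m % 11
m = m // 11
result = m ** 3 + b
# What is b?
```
Trace:
  m=72
  m=72, b=6
  m=6, b=6
  m=6, b=6, result=222

Final answer: 6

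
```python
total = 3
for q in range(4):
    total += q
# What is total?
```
Trace:
  total=3
  total=3, q=0
  total=4, q=1
  total=6, q=2
  total=9, q=3

Final answer: 9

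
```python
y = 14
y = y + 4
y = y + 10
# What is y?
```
Trace:
  y=14
  y=18
  y=28

Final answer: 28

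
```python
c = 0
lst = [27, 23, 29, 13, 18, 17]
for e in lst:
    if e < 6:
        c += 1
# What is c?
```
Trace:
  c=0
  c=0, e=27
  c=0, e=23
  c=0, e=29
  c=0, e=13
  c=0, e=18
  c=0, e=17

Final answer: 0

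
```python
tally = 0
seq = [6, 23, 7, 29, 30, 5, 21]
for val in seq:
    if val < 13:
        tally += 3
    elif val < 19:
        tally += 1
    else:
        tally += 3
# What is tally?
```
Trace:
  tally=0
  tally=3, val=6
  tally=6, val=23
  tally=9, val=7
  tally=12, val=29
  tally=15, val=30
  tally=18, val=5
  tally=21, val=21

Final answer: 21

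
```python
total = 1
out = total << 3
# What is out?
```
Trace:
  total=1
  total=1, out=8

Final answer: 8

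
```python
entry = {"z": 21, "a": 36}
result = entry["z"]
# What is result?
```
Trace:
  entry={'z': 21, 'a': 36}
  entry={'z': 21, 'a': 36}, result=21

Final answer: 21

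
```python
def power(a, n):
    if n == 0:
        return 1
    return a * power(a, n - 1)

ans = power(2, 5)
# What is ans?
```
Call trace:
power(a=2, n=5)
  power(a=2, n=4)
    power(a=2, n=3)
      power(a=2, n=2)
        power(a=2, n=1)
          power(a=2, n=0)
          -> return 1
        -> return 2
      -> return 4
    -> return 8
  -> return 16
-> return 32

Final answer: 32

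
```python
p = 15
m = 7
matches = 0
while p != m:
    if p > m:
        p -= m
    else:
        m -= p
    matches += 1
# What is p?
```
Trace:
  p=15
  p=15, m=7
  p=15, m=7, matches=0
  p=8, m=7, matches=1
  p=1, m=7, matches=2
  p=1, m=6, matches=3
  p=1, m=5, matches=4
  p=1, m=4, matches=5
  p=1, m=3, matches=6
  p=1, m=2, matches=7
  p=1, m=1, matches=8

Final answer: 1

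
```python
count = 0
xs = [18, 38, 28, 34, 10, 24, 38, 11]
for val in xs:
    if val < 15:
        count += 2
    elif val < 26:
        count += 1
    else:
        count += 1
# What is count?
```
Trace:
  count=0
  count=1, val=18
  count=2, val=38
  count=3, val=28
  count=4, val=34
  count=6, val=10
  count=7, val=24
  count=8, val=38
  count=10, val=11

Final answer: 10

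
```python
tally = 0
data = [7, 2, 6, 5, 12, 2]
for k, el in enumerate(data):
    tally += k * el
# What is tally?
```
Trace:
  tally=0
  tally=0, k=0, el=7
  tally=2, k=1, el=2
  tally=14, k=2, el=6
  tally=29, k=3, el=5
  tally=77, k=4, el=12
  tally=87, k=5, el=2

Final answer: 87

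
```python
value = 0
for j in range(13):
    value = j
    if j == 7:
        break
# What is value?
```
Trace:
  value=0
  value=0, j=0
  value=1, j=1
  value=2, j=2
  value=3, j=3
  value=4, j=4
  value=5, j=5
  value=6, j=6
  value=7, j=7

Final answer: 7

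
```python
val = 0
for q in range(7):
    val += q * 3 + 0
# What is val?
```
Trace:
  val=0
  val=0, q=0
  val=3, q=1
  val=9, q=2
  val=18, q=3
  val=30, q=4
  val=45, q=5
  val=63, q=6

Final answer: 63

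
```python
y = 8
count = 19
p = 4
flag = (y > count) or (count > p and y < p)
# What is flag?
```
Trace:
  y=8
  y=8, count=19
  y=8, count=19, p=4
  y=8, count=19, p=4, flag=False

Final answer: False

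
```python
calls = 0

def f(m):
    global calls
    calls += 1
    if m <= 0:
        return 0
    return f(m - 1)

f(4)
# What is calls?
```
Call trace:
f(m=4)
  f(m=3)
    f(m=2)
      f(m=1)
        f(m=0)
        -> return 0
      -> return 0
    -> return 0
  -> return 0
-> return 0

calls is incremented once per call. f is entered once for each m = 4, 3, 2, 1, 0 (the m <= 0 call returns without recursing), i.e. 4 + 1 calls.
calls = 5

Final answer: 5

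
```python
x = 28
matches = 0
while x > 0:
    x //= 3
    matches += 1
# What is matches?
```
Trace:
  x=28
  x=28, matches=0
  x=9, matches=1
  x=3, matches=2
  x=1, matches=3
  x=0, matches=4

Final answer: 4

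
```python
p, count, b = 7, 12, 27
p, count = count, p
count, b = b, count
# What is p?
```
Trace:
  p=7, count=12, b=27
  p=12, count=7, b=27
  p=12, count=27, b=7

Final answer: 12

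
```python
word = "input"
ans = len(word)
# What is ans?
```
Trace:
  word='input'
  word='input', ans=5

Final answer: 5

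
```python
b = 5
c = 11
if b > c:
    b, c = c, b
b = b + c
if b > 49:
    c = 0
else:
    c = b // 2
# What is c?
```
Trace:
  b=5
  b=5, c=11
  b=5, c=11
  b=16, c=11
  b=16, c=8

Final answer: 8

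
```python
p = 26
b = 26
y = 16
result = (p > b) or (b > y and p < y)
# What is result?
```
Trace:
  p=26
  p=26, b=26
  p=26, b=26, y=16
  p=26, b=26, y=16, result=False

Final answer: False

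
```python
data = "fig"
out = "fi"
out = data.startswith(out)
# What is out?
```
Trace:
  data='fig'
  data='fig', out='fi'
  data='fig', out=True

Final answer: True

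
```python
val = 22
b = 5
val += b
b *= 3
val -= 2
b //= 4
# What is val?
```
Trace:
  val=22
  val=22, b=5
  val=27, b=5
  val=27, b=15
  val=25, b=15
  val=25, b=3

Final answer: 25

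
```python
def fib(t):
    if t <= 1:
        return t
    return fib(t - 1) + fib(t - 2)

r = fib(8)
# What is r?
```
Call trace (a repeated sub-call is expanded the first time; later identical calls just restate its return value):
fib(t=8)
  fib(t=7)
    fib(t=6)
      fib(t=5)
        fib(t=4)
          fib(t=3)
            fib(t=2)
              fib(t=1)
              -> return 1
              fib(t=0)
              -> return 0
            -> return 1
            fib(t=1)
            -> return 1
          -> return 2
          fib(t=2) -> return 1  (same call as traced above)
        -> return 3
        fib(t=3) -> return 2  (same call as traced above)
      -> return 5
      fib(t=4) -> return 3  (same call as traced above)
    -> return 8
    fib(t=5) -> return 5  (same call as traced above)
  -> return 13
  fib(t=6) -> return 8  (same call as traced above)
-> return 21

Final answer: 21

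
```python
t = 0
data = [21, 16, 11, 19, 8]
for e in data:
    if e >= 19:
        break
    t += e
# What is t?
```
Trace:
  t=0
  t=0, e=21

Final answer: 0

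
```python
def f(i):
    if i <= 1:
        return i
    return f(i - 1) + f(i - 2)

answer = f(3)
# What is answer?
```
Call trace:
f(i=3)
  f(i=2)
    f(i=1)
    -> return 1
    f(i=0)
    -> return 0
  -> return 1
  f(i=1)
  -> return 1
-> return 2

Final answer: 2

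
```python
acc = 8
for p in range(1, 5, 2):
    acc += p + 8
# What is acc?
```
Trace:
  acc=8
  acc=17, p=1
  acc=28, p=3

Final answer: 28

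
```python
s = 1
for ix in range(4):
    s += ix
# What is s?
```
Trace:
  s=1
  s=1, ix=0
  s=2, ix=1
  s=4, ix=2
  s=7, ix=3

Final answer: 7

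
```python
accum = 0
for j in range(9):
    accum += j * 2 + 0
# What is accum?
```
Trace:
  accum=0
  accum=0, j=0
  accum=2, j=1
  accum=6, j=2
  accum=12, j=3
  accum=20, j=4
  accum=30, j=5
  accum=42, j=6
  accum=56, j=7
  accum=72, j=8

Final answer: 72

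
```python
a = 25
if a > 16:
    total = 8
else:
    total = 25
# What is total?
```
Trace:
  a=25
  a=25, total=8

Final answer: 8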